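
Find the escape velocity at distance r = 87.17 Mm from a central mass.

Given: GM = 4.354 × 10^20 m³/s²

Convert to SI: r = 87.17 Mm = 8.717e+07 m.
Escape velocity comes from setting total energy to zero: ½v² − GM/r = 0 ⇒ v_esc = √(2GM / r).
v_esc = √(2 · 4.354e+20 / 8.717e+07) m/s ≈ 3.161e+06 m/s = 3161 km/s.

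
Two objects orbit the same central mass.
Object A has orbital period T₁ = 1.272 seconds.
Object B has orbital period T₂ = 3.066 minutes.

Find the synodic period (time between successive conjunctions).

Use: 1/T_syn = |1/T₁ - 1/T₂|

Convert to SI: T₂ = 3.066 minutes = 183.96 s.
T_syn = |T₁ · T₂ / (T₁ − T₂)|.
T_syn = |1.272 · 183.96 / (1.272 − 183.96)| s ≈ 1.281 s = 1.281 seconds.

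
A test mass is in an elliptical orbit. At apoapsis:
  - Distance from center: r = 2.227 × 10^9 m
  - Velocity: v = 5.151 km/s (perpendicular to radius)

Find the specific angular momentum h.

Convert to SI: v = 5.151 km/s = 5151 m/s.
With v perpendicular to r, h = r · v.
h = 2.227e+09 · 5151 m²/s ≈ 1.147e+13 m²/s.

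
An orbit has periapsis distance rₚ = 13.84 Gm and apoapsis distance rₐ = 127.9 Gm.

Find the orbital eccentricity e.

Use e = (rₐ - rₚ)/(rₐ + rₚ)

Convert to SI: rₚ = 13.84 Gm = 1.384e+10 m; rₐ = 127.9 Gm = 1.279e+11 m.
e = (rₐ − rₚ) / (rₐ + rₚ).
e = (1.279e+11 − 1.384e+10) / (1.279e+11 + 1.384e+10) = 1.1406e+11 / 1.4174e+11 ≈ 0.8047.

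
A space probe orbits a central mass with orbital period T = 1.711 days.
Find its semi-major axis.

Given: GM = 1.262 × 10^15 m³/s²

Convert to SI: T = 1.711 days = 147830 s.
Invert Kepler's third law: a = (GM · T² / (4π²))^(1/3).
Substituting T = 147830 s and GM = 1.262e+15 m³/s²:
a = (1.262e+15 · (147830)² / (4π²))^(1/3) m
a ≈ 8.873e+07 m = 88.73 Mm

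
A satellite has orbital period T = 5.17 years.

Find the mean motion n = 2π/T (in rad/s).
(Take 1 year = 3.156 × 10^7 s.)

Convert to SI: T = 5.17 years = 1.63165e+08 s.
n = 2π / T.
n = 2π / 1.63165e+08 s ≈ 3.851e-08 rad/s.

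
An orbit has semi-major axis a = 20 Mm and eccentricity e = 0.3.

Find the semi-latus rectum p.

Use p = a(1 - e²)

Convert to SI: a = 20 Mm = 2e+07 m.
p = a (1 − e²).
p = 2e+07 · (1 − (0.3)²) = 2e+07 · 0.91 ≈ 1.82e+07 m = 18.2 Mm.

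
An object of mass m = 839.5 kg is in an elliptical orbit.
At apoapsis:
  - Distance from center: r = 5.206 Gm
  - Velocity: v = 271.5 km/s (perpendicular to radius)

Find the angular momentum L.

Convert to SI: r = 5.206 Gm = 5.206e+09 m; v = 271.5 km/s = 271500 m/s.
Since v is perpendicular to r, L = m · v · r.
L = 839.5 · 271500 · 5.206e+09 kg·m²/s ≈ 1.187e+18 kg·m²/s.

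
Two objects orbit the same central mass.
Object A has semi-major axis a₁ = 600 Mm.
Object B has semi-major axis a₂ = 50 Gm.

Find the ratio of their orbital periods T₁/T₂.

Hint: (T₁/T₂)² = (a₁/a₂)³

Convert to SI: a₁ = 600 Mm = 6e+08 m; a₂ = 50 Gm = 5e+10 m.
From Kepler's third law, (T₁/T₂)² = (a₁/a₂)³, so T₁/T₂ = (a₁/a₂)^(3/2).
a₁/a₂ = 6e+08 / 5e+10 = 0.012.
T₁/T₂ = (0.012)^(3/2) ≈ 0.001315.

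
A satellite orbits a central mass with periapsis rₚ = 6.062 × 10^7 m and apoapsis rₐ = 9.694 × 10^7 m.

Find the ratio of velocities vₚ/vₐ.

Conservation of angular momentum gives rₚvₚ = rₐvₐ, so vₚ/vₐ = rₐ/rₚ.
vₚ/vₐ = 9.694e+07 / 6.062e+07 ≈ 1.599.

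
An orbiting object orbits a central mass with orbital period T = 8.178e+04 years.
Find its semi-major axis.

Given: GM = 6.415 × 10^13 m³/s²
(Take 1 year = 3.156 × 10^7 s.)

Convert to SI: T = 8.178e+04 years = 2.58098e+12 s.
Invert Kepler's third law: a = (GM · T² / (4π²))^(1/3).
Substituting T = 2.58098e+12 s and GM = 6.415e+13 m³/s²:
a = (6.415e+13 · (2.58098e+12)² / (4π²))^(1/3) m
a ≈ 2.212e+12 m = 2.212 × 10^12 m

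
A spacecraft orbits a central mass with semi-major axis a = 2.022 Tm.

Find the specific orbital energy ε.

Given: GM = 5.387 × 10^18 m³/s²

Convert to SI: a = 2.022 Tm = 2.022e+12 m.
ε = −GM / (2a).
ε = −5.387e+18 / (2 · 2.022e+12) J/kg ≈ -1.332e+06 J/kg = -1.332 MJ/kg.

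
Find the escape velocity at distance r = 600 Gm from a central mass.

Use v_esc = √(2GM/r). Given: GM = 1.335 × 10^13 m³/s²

Convert to SI: r = 600 Gm = 6e+11 m.
Escape velocity comes from setting total energy to zero: ½v² − GM/r = 0 ⇒ v_esc = √(2GM / r).
v_esc = √(2 · 1.335e+13 / 6e+11) m/s ≈ 6.671 m/s = 6.671 m/s.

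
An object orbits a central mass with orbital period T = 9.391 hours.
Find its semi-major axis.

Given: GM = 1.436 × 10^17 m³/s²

Convert to SI: T = 9.391 hours = 33807.6 s.
Invert Kepler's third law: a = (GM · T² / (4π²))^(1/3).
Substituting T = 33807.6 s and GM = 1.436e+17 m³/s²:
a = (1.436e+17 · (33807.6)² / (4π²))^(1/3) m
a ≈ 1.608e+08 m = 160.8 Mm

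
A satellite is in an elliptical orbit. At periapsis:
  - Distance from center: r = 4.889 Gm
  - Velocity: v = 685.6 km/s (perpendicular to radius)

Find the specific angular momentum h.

Convert to SI: r = 4.889 Gm = 4.889e+09 m; v = 685.6 km/s = 685600 m/s.
With v perpendicular to r, h = r · v.
h = 4.889e+09 · 685600 m²/s ≈ 3.352e+15 m²/s.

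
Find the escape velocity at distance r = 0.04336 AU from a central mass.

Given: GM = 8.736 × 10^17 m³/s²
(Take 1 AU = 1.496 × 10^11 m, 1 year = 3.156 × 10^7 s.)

Convert to SI: r = 0.04336 AU = 6.48666e+09 m.
Escape velocity comes from setting total energy to zero: ½v² − GM/r = 0 ⇒ v_esc = √(2GM / r).
v_esc = √(2 · 8.736e+17 / 6.48666e+09) m/s ≈ 1.641e+04 m/s = 3.462 AU/year.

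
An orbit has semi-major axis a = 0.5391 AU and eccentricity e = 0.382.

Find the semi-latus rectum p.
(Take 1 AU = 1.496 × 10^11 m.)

Convert to SI: a = 0.5391 AU = 8.06494e+10 m.
p = a (1 − e²).
p = 8.06494e+10 · (1 − (0.382)²) = 8.06494e+10 · 0.854076 ≈ 6.888e+10 m = 0.4604 AU.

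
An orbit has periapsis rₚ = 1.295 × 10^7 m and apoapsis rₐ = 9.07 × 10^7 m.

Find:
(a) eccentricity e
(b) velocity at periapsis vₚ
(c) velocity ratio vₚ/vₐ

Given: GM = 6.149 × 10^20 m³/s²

(a) e = (rₐ − rₚ)/(rₐ + rₚ) = (9.07e+07 − 1.295e+07)/(9.07e+07 + 1.295e+07) ≈ 0.7501
(b) With a = (rₚ + rₐ)/2 = 5.1825e+07 m, vₚ = √(GM (2/rₚ − 1/a)) = √(6.149e+20 · (2/1.295e+07 − 1/5.1825e+07)) m/s ≈ 9.116e+06 m/s
(c) Conservation of angular momentum (rₚvₚ = rₐvₐ) gives vₚ/vₐ = rₐ/rₚ = 9.07e+07/1.295e+07 ≈ 7.004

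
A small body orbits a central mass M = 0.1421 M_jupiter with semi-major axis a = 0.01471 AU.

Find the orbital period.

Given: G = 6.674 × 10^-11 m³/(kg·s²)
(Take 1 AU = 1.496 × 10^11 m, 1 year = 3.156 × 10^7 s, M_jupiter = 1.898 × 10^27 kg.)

Convert to SI: a = 0.01471 AU = 2.20062e+09 m; M = 0.1421 M_jupiter = 2.69706e+26 kg.
GM = G · M = 6.674e-11 · 2.69706e+26 = 1.80002e+16 m³/s².
Kepler's third law: T = 2π √(a³ / GM).
Substituting a = 2.20062e+09 m and GM = 1.80002e+16 m³/s²:
T = 2π √((2.20062e+09)³ / 1.80002e+16) s
T ≈ 4.835e+06 s = 0.1532 years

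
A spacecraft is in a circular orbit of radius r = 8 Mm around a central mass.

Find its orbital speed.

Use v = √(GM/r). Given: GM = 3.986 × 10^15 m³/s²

Convert to SI: r = 8 Mm = 8e+06 m.
For a circular orbit, gravity supplies the centripetal force, so v = √(GM / r).
v = √(3.986e+15 / 8e+06) m/s ≈ 2.232e+04 m/s = 22.32 km/s.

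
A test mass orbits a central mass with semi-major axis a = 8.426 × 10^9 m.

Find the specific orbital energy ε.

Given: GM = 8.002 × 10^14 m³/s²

ε = −GM / (2a).
ε = −8.002e+14 / (2 · 8.426e+09) J/kg ≈ -4.748e+04 J/kg = -47.48 kJ/kg.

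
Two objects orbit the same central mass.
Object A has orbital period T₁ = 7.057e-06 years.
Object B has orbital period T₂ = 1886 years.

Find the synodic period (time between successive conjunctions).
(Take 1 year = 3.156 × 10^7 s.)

Convert to SI: T₁ = 7.057e-06 years = 222.719 s; T₂ = 1886 years = 5.95222e+10 s.
T_syn = |T₁ · T₂ / (T₁ − T₂)|.
T_syn = |222.719 · 5.95222e+10 / (222.719 − 5.95222e+10)| s ≈ 222.7 s = 7.057e-06 years.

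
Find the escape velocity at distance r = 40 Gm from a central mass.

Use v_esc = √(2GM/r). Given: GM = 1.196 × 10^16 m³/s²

Convert to SI: r = 40 Gm = 4e+10 m.
Escape velocity comes from setting total energy to zero: ½v² − GM/r = 0 ⇒ v_esc = √(2GM / r).
v_esc = √(2 · 1.196e+16 / 4e+10) m/s ≈ 773.3 m/s = 773.3 m/s.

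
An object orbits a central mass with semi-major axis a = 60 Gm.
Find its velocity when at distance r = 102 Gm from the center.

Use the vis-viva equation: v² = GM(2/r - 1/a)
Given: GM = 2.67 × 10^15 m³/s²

Convert to SI: a = 60 Gm = 6e+10 m; r = 102 Gm = 1.02e+11 m.
Vis-viva: v = √(GM · (2/r − 1/a)).
2/r − 1/a = 2/1.02e+11 − 1/6e+10 = 2.94118e-12 m⁻¹.
v = √(2.67e+15 · 2.94118e-12) m/s ≈ 88.62 m/s = 88.62 m/s.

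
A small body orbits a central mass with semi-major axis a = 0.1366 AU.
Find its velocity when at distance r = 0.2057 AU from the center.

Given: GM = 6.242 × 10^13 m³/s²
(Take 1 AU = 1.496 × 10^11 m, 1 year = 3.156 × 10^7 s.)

Convert to SI: a = 0.1366 AU = 2.04354e+10 m; r = 0.2057 AU = 3.07727e+10 m.
Vis-viva: v = √(GM · (2/r − 1/a)).
2/r − 1/a = 2/3.07727e+10 − 1/2.04354e+10 = 1.60578e-11 m⁻¹.
v = √(6.242e+13 · 1.60578e-11) m/s ≈ 31.66 m/s = 0.006679 AU/year.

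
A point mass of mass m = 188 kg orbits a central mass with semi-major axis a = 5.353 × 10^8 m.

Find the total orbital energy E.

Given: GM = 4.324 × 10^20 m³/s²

E = −GMm / (2a).
E = −4.324e+20 · 188 / (2 · 5.353e+08) J ≈ -7.593e+13 J = -75.93 TJ.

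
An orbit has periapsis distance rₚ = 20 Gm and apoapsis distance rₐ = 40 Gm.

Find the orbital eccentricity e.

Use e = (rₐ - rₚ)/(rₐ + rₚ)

Convert to SI: rₚ = 20 Gm = 2e+10 m; rₐ = 40 Gm = 4e+10 m.
e = (rₐ − rₚ) / (rₐ + rₚ).
e = (4e+10 − 2e+10) / (4e+10 + 2e+10) = 2e+10 / 6e+10 ≈ 0.3333.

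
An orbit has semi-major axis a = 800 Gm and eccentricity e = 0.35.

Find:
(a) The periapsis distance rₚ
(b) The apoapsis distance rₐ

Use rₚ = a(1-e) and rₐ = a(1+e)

Convert to SI: a = 800 Gm = 8e+11 m.
(a) rₚ = a(1 − e) = 8e+11 · (1 − 0.35) = 8e+11 · 0.65 ≈ 5.2e+11 m = 520 Gm.
(b) rₐ = a(1 + e) = 8e+11 · (1 + 0.35) = 8e+11 · 1.35 ≈ 1.08e+12 m = 1.08 Tm.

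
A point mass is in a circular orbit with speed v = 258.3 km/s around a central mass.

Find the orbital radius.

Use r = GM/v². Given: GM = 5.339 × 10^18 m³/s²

Convert to SI: v = 258.3 km/s = 258300 m/s.
For a circular orbit, v² = GM / r, so r = GM / v².
r = 5.339e+18 / (258300)² m ≈ 8.002e+07 m = 80.02 Mm.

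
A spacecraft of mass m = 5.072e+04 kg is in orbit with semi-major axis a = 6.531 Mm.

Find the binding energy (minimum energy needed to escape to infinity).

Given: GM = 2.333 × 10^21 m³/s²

Convert to SI: a = 6.531 Mm = 6.531e+06 m.
Total orbital energy is E = −GMm/(2a); binding energy is E_bind = −E = GMm/(2a).
E_bind = 2.333e+21 · 5.072e+04 / (2 · 6.531e+06) J ≈ 9.059e+18 J = 9.059 EJ.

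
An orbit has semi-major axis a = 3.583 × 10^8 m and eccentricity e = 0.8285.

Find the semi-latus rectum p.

p = a (1 − e²).
p = 3.583e+08 · (1 − (0.8285)²) = 3.583e+08 · 0.313588 ≈ 1.124e+08 m = 1.124 × 10^8 m.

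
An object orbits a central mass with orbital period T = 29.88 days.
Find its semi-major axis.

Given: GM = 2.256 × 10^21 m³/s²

Convert to SI: T = 29.88 days = 2.58163e+06 s.
Invert Kepler's third law: a = (GM · T² / (4π²))^(1/3).
Substituting T = 2.58163e+06 s and GM = 2.256e+21 m³/s²:
a = (2.256e+21 · (2.58163e+06)² / (4π²))^(1/3) m
a ≈ 7.249e+10 m = 7.249 × 10^10 m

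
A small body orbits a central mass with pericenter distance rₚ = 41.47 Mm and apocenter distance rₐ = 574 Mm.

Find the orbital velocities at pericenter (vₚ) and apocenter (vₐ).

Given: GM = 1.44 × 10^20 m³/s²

Convert to SI: rₚ = 41.47 Mm = 4.147e+07 m; rₐ = 574 Mm = 5.74e+08 m.
Use the vis-viva equation v² = GM(2/r − 1/a) with a = (rₚ + rₐ)/2 = (4.147e+07 + 5.74e+08)/2 = 3.07735e+08 m.
vₚ = √(GM · (2/rₚ − 1/a)) = √(1.44e+20 · (2/4.147e+07 − 1/3.07735e+08)) m/s ≈ 2.545e+06 m/s = 2545 km/s.
vₐ = √(GM · (2/rₐ − 1/a)) = √(1.44e+20 · (2/5.74e+08 − 1/3.07735e+08)) m/s ≈ 1.839e+05 m/s = 183.9 km/s.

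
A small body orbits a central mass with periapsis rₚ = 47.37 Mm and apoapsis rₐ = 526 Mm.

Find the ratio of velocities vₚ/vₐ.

Convert to SI: rₚ = 47.37 Mm = 4.737e+07 m; rₐ = 526 Mm = 5.26e+08 m.
Conservation of angular momentum gives rₚvₚ = rₐvₐ, so vₚ/vₐ = rₐ/rₚ.
vₚ/vₐ = 5.26e+08 / 4.737e+07 ≈ 11.1.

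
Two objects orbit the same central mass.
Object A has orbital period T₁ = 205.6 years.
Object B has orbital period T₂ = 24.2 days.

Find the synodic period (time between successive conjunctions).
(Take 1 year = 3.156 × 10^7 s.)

Convert to SI: T₁ = 205.6 years = 6.48874e+09 s; T₂ = 24.2 days = 2.09088e+06 s.
T_syn = |T₁ · T₂ / (T₁ − T₂)|.
T_syn = |6.48874e+09 · 2.09088e+06 / (6.48874e+09 − 2.09088e+06)| s ≈ 2.092e+06 s = 24.21 days.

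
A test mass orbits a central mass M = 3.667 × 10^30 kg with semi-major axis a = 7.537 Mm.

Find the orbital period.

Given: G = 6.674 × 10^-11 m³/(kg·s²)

Convert to SI: a = 7.537 Mm = 7.537e+06 m.
GM = G · M = 6.674e-11 · 3.667e+30 = 2.44736e+20 m³/s².
Kepler's third law: T = 2π √(a³ / GM).
Substituting a = 7.537e+06 m and GM = 2.44736e+20 m³/s²:
T = 2π √((7.537e+06)³ / 2.44736e+20) s
T ≈ 8.311 s = 8.311 seconds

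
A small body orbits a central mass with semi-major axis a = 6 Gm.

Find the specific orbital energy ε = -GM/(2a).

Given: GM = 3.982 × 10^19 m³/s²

Convert to SI: a = 6 Gm = 6e+09 m.
ε = −GM / (2a).
ε = −3.982e+19 / (2 · 6e+09) J/kg ≈ -3.318e+09 J/kg = -3.318 GJ/kg.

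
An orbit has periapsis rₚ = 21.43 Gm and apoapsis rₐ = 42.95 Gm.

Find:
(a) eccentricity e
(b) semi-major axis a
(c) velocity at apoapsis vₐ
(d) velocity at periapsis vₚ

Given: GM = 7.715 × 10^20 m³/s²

Convert to SI: rₚ = 21.43 Gm = 2.143e+10 m; rₐ = 42.95 Gm = 4.295e+10 m.
(a) e = (rₐ − rₚ)/(rₐ + rₚ) = (4.295e+10 − 2.143e+10)/(4.295e+10 + 2.143e+10) ≈ 0.3343
(b) a = (rₚ + rₐ)/2 = (2.143e+10 + 4.295e+10)/2 ≈ 3.219e+10 m
(c) With a = (rₚ + rₐ)/2 = 3.219e+10 m, vₐ = √(GM (2/rₐ − 1/a)) = √(7.715e+20 · (2/4.295e+10 − 1/3.219e+10)) m/s ≈ 1.094e+05 m/s
(d) With a = (rₚ + rₐ)/2 = 3.219e+10 m, vₚ = √(GM (2/rₚ − 1/a)) = √(7.715e+20 · (2/2.143e+10 − 1/3.219e+10)) m/s ≈ 2.192e+05 m/s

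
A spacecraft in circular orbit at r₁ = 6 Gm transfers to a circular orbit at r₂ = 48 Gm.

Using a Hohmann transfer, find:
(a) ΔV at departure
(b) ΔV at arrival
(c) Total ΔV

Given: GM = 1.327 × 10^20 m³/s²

Convert to SI: r₁ = 6 Gm = 6e+09 m; r₂ = 48 Gm = 4.8e+10 m.
Transfer semi-major axis: a_t = (r₁ + r₂)/2 = (6e+09 + 4.8e+10)/2 = 2.7e+10 m.
Circular speeds: v₁ = √(GM/r₁) = 148717 m/s, v₂ = √(GM/r₂) = 52579.3 m/s.
Transfer speeds (vis-viva v² = GM(2/r − 1/a_t)): v₁ᵗ = 198289 m/s, v₂ᵗ = 24786.1 m/s.
(a) ΔV₁ = |v₁ᵗ − v₁| ≈ 4.957e+04 m/s = 49.57 km/s.
(b) ΔV₂ = |v₂ − v₂ᵗ| ≈ 2.779e+04 m/s = 27.79 km/s.
(c) ΔV_total = ΔV₁ + ΔV₂ ≈ 7.737e+04 m/s = 77.37 km/s.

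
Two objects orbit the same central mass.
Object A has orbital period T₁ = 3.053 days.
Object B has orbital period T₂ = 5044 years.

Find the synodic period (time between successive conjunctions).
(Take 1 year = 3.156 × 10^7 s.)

Convert to SI: T₁ = 3.053 days = 263779 s; T₂ = 5044 years = 1.59189e+11 s.
T_syn = |T₁ · T₂ / (T₁ − T₂)|.
T_syn = |263779 · 1.59189e+11 / (263779 − 1.59189e+11)| s ≈ 2.638e+05 s = 3.053 days.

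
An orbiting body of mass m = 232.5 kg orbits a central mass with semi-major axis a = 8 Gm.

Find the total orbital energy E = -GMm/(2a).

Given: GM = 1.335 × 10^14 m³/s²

Convert to SI: a = 8 Gm = 8e+09 m.
E = −GMm / (2a).
E = −1.335e+14 · 232.5 / (2 · 8e+09) J ≈ -1.94e+06 J = -1.94 MJ.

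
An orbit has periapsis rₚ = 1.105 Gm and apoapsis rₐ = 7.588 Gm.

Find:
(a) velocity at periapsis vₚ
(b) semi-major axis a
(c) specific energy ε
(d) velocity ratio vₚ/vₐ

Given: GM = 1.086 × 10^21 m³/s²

Convert to SI: rₚ = 1.105 Gm = 1.105e+09 m; rₐ = 7.588 Gm = 7.588e+09 m.
(a) With a = (rₚ + rₐ)/2 = 4.3465e+09 m, vₚ = √(GM (2/rₚ − 1/a)) = √(1.086e+21 · (2/1.105e+09 − 1/4.3465e+09)) m/s ≈ 1.31e+06 m/s
(b) a = (rₚ + rₐ)/2 = (1.105e+09 + 7.588e+09)/2 ≈ 4.346e+09 m
(c) With a = (rₚ + rₐ)/2 = 4.3465e+09 m, ε = −GM/(2a) = −1.086e+21/(2 · 4.3465e+09) J/kg ≈ -1.249e+11 J/kg
(d) Conservation of angular momentum (rₚvₚ = rₐvₐ) gives vₚ/vₐ = rₐ/rₚ = 7.588e+09/1.105e+09 ≈ 6.867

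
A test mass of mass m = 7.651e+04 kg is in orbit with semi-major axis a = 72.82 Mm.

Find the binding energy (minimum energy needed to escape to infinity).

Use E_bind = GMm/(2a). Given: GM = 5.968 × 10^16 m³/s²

Convert to SI: a = 72.82 Mm = 7.282e+07 m.
Total orbital energy is E = −GMm/(2a); binding energy is E_bind = −E = GMm/(2a).
E_bind = 5.968e+16 · 7.651e+04 / (2 · 7.282e+07) J ≈ 3.135e+13 J = 31.35 TJ.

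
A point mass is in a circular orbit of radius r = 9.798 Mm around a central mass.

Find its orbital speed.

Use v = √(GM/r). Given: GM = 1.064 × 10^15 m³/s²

Convert to SI: r = 9.798 Mm = 9.798e+06 m.
For a circular orbit, gravity supplies the centripetal force, so v = √(GM / r).
v = √(1.064e+15 / 9.798e+06) m/s ≈ 1.042e+04 m/s = 10.42 km/s.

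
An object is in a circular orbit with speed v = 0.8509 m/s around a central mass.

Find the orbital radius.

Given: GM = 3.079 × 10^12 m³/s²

For a circular orbit, v² = GM / r, so r = GM / v².
r = 3.079e+12 / (0.8509)² m ≈ 4.253e+12 m = 4.253 Tm.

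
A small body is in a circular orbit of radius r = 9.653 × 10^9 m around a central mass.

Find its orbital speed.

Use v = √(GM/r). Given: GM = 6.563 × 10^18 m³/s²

For a circular orbit, gravity supplies the centripetal force, so v = √(GM / r).
v = √(6.563e+18 / 9.653e+09) m/s ≈ 2.607e+04 m/s = 26.07 km/s.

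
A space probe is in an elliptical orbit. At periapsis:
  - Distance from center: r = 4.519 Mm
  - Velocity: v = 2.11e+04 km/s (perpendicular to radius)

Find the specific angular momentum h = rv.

Convert to SI: r = 4.519 Mm = 4.519e+06 m; v = 2.11e+04 km/s = 2.11e+07 m/s.
With v perpendicular to r, h = r · v.
h = 4.519e+06 · 2.11e+07 m²/s ≈ 9.535e+13 m²/s.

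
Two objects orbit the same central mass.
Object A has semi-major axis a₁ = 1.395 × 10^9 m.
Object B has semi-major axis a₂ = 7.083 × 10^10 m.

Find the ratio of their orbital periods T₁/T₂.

From Kepler's third law, (T₁/T₂)² = (a₁/a₂)³, so T₁/T₂ = (a₁/a₂)^(3/2).
a₁/a₂ = 1.395e+09 / 7.083e+10 = 0.019695.
T₁/T₂ = (0.019695)^(3/2) ≈ 0.002764.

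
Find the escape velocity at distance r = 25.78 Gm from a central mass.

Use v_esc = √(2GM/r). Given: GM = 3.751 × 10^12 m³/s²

Convert to SI: r = 25.78 Gm = 2.578e+10 m.
Escape velocity comes from setting total energy to zero: ½v² − GM/r = 0 ⇒ v_esc = √(2GM / r).
v_esc = √(2 · 3.751e+12 / 2.578e+10) m/s ≈ 17.06 m/s = 17.06 m/s.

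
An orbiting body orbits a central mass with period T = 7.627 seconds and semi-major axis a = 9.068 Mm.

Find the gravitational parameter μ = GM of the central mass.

Convert to SI: a = 9.068 Mm = 9.068e+06 m.
GM = 4π² · a³ / T².
GM = 4π² · (9.068e+06)³ / (7.627)² m³/s² ≈ 5.06e+20 m³/s² = 5.06 × 10^20 m³/s².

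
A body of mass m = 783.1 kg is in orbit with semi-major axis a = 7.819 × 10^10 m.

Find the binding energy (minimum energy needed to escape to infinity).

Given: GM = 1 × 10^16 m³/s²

Total orbital energy is E = −GMm/(2a); binding energy is E_bind = −E = GMm/(2a).
E_bind = 1e+16 · 783.1 / (2 · 7.819e+10) J ≈ 5.008e+07 J = 50.08 MJ.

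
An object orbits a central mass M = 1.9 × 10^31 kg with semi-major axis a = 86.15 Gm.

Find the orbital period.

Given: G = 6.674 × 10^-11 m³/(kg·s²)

Convert to SI: a = 86.15 Gm = 8.615e+10 m.
GM = G · M = 6.674e-11 · 1.9e+31 = 1.26806e+21 m³/s².
Kepler's third law: T = 2π √(a³ / GM).
Substituting a = 8.615e+10 m and GM = 1.26806e+21 m³/s²:
T = 2π √((8.615e+10)³ / 1.26806e+21) s
T ≈ 4.462e+06 s = 51.64 days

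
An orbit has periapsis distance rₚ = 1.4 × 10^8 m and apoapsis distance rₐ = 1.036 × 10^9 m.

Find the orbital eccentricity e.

e = (rₐ − rₚ) / (rₐ + rₚ).
e = (1.036e+09 − 1.4e+08) / (1.036e+09 + 1.4e+08) = 8.96e+08 / 1.176e+09 ≈ 0.7619.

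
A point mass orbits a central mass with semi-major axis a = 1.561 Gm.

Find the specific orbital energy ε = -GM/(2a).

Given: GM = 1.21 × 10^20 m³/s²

Convert to SI: a = 1.561 Gm = 1.561e+09 m.
ε = −GM / (2a).
ε = −1.21e+20 / (2 · 1.561e+09) J/kg ≈ -3.876e+10 J/kg = -38.76 GJ/kg.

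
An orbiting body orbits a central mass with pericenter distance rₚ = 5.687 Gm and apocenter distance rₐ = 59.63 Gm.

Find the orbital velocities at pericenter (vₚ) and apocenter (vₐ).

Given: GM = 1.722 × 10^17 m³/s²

Convert to SI: rₚ = 5.687 Gm = 5.687e+09 m; rₐ = 59.63 Gm = 5.963e+10 m.
Use the vis-viva equation v² = GM(2/r − 1/a) with a = (rₚ + rₐ)/2 = (5.687e+09 + 5.963e+10)/2 = 3.26585e+10 m.
vₚ = √(GM · (2/rₚ − 1/a)) = √(1.722e+17 · (2/5.687e+09 − 1/3.26585e+10)) m/s ≈ 7435 m/s = 7.435 km/s.
vₐ = √(GM · (2/rₐ − 1/a)) = √(1.722e+17 · (2/5.963e+10 − 1/3.26585e+10)) m/s ≈ 709.1 m/s = 709.1 m/s.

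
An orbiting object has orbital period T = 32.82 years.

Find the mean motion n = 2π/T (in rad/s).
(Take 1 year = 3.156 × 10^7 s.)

Convert to SI: T = 32.82 years = 1.0358e+09 s.
n = 2π / T.
n = 2π / 1.0358e+09 s ≈ 6.066e-09 rad/s.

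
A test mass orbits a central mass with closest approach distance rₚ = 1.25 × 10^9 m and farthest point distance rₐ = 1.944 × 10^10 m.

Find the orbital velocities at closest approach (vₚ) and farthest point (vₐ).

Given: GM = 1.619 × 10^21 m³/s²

Use the vis-viva equation v² = GM(2/r − 1/a) with a = (rₚ + rₐ)/2 = (1.25e+09 + 1.944e+10)/2 = 1.0345e+10 m.
vₚ = √(GM · (2/rₚ − 1/a)) = √(1.619e+21 · (2/1.25e+09 − 1/1.0345e+10)) m/s ≈ 1.56e+06 m/s = 1560 km/s.
vₐ = √(GM · (2/rₐ − 1/a)) = √(1.619e+21 · (2/1.944e+10 − 1/1.0345e+10)) m/s ≈ 1.003e+05 m/s = 100.3 km/s.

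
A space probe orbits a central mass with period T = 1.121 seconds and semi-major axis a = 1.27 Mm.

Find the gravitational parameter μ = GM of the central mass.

Convert to SI: a = 1.27 Mm = 1.27e+06 m.
GM = 4π² · a³ / T².
GM = 4π² · (1.27e+06)³ / (1.121)² m³/s² ≈ 6.435e+19 m³/s² = 6.435 × 10^19 m³/s².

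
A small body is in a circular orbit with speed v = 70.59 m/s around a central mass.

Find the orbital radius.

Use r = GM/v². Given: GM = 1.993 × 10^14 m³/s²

For a circular orbit, v² = GM / r, so r = GM / v².
r = 1.993e+14 / (70.59)² m ≈ 4e+10 m = 40 Gm.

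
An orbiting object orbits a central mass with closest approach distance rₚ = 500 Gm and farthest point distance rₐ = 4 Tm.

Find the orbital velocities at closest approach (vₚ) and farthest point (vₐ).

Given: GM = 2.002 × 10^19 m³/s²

Convert to SI: rₚ = 500 Gm = 5e+11 m; rₐ = 4 Tm = 4e+12 m.
Use the vis-viva equation v² = GM(2/r − 1/a) with a = (rₚ + rₐ)/2 = (5e+11 + 4e+12)/2 = 2.25e+12 m.
vₚ = √(GM · (2/rₚ − 1/a)) = √(2.002e+19 · (2/5e+11 − 1/2.25e+12)) m/s ≈ 8437 m/s = 8.437 km/s.
vₐ = √(GM · (2/rₐ − 1/a)) = √(2.002e+19 · (2/4e+12 − 1/2.25e+12)) m/s ≈ 1055 m/s = 1.055 km/s.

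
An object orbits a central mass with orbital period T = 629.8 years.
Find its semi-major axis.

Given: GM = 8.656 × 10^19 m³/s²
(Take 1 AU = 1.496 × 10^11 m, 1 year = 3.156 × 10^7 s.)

Convert to SI: T = 629.8 years = 1.98765e+10 s.
Invert Kepler's third law: a = (GM · T² / (4π²))^(1/3).
Substituting T = 1.98765e+10 s and GM = 8.656e+19 m³/s²:
a = (8.656e+19 · (1.98765e+10)² / (4π²))^(1/3) m
a ≈ 9.533e+12 m = 63.72 AU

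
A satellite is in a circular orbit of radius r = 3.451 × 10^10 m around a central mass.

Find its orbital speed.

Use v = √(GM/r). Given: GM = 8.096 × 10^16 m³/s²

For a circular orbit, gravity supplies the centripetal force, so v = √(GM / r).
v = √(8.096e+16 / 3.451e+10) m/s ≈ 1532 m/s = 1.532 km/s.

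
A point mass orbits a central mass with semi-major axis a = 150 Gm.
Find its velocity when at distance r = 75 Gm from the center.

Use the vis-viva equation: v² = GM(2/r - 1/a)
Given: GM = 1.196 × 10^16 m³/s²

Convert to SI: a = 150 Gm = 1.5e+11 m; r = 75 Gm = 7.5e+10 m.
Vis-viva: v = √(GM · (2/r − 1/a)).
2/r − 1/a = 2/7.5e+10 − 1/1.5e+11 = 2e-11 m⁻¹.
v = √(1.196e+16 · 2e-11) m/s ≈ 489.1 m/s = 489.1 m/s.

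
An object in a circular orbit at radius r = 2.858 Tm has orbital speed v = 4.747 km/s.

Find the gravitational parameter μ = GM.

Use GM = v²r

Convert to SI: r = 2.858 Tm = 2.858e+12 m; v = 4.747 km/s = 4747 m/s.
For a circular orbit v² = GM/r, so GM = v² · r.
GM = (4747)² · 2.858e+12 m³/s² ≈ 6.44e+19 m³/s² = 6.44 × 10^19 m³/s².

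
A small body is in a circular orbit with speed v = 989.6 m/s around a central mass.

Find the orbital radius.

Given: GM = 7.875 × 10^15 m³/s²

For a circular orbit, v² = GM / r, so r = GM / v².
r = 7.875e+15 / (989.6)² m ≈ 8.041e+09 m = 8.041 × 10^9 m.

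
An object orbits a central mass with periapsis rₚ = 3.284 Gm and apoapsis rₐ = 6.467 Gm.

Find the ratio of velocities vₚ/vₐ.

Convert to SI: rₚ = 3.284 Gm = 3.284e+09 m; rₐ = 6.467 Gm = 6.467e+09 m.
Conservation of angular momentum gives rₚvₚ = rₐvₐ, so vₚ/vₐ = rₐ/rₚ.
vₚ/vₐ = 6.467e+09 / 3.284e+09 ≈ 1.969.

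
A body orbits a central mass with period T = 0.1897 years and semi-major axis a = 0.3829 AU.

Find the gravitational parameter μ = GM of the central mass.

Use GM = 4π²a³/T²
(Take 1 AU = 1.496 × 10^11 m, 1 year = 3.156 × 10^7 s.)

Convert to SI: T = 0.1897 years = 5.98693e+06 s; a = 0.3829 AU = 5.72818e+10 m.
GM = 4π² · a³ / T².
GM = 4π² · (5.72818e+10)³ / (5.98693e+06)² m³/s² ≈ 2.07e+20 m³/s² = 2.07 × 10^20 m³/s².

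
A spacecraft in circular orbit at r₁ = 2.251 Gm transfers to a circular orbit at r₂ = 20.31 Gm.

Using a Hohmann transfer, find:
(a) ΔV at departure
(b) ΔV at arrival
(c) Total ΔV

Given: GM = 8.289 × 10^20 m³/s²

Convert to SI: r₁ = 2.251 Gm = 2.251e+09 m; r₂ = 20.31 Gm = 2.031e+10 m.
Transfer semi-major axis: a_t = (r₁ + r₂)/2 = (2.251e+09 + 2.031e+10)/2 = 1.12805e+10 m.
Circular speeds: v₁ = √(GM/r₁) = 606825 m/s, v₂ = √(GM/r₂) = 202021 m/s.
Transfer speeds (vis-viva v² = GM(2/r − 1/a_t)): v₁ᵗ = 814243 m/s, v₂ᵗ = 90244.3 m/s.
(a) ΔV₁ = |v₁ᵗ − v₁| ≈ 2.074e+05 m/s = 207.4 km/s.
(b) ΔV₂ = |v₂ − v₂ᵗ| ≈ 1.118e+05 m/s = 111.8 km/s.
(c) ΔV_total = ΔV₁ + ΔV₂ ≈ 3.192e+05 m/s = 319.2 km/s.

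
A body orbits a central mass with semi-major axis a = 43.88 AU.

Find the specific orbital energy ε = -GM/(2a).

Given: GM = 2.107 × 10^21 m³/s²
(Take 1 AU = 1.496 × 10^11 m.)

Convert to SI: a = 43.88 AU = 6.56445e+12 m.
ε = −GM / (2a).
ε = −2.107e+21 / (2 · 6.56445e+12) J/kg ≈ -1.605e+08 J/kg = -160.5 MJ/kg.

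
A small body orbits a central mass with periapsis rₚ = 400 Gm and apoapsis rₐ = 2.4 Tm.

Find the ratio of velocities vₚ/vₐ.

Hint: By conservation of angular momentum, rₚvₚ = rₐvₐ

Convert to SI: rₚ = 400 Gm = 4e+11 m; rₐ = 2.4 Tm = 2.4e+12 m.
Conservation of angular momentum gives rₚvₚ = rₐvₐ, so vₚ/vₐ = rₐ/rₚ.
vₚ/vₐ = 2.4e+12 / 4e+11 ≈ 6.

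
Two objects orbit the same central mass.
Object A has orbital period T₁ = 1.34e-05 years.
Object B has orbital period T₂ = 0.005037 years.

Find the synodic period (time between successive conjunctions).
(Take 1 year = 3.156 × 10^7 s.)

Convert to SI: T₁ = 1.34e-05 years = 422.904 s; T₂ = 0.005037 years = 158968 s.
T_syn = |T₁ · T₂ / (T₁ − T₂)|.
T_syn = |422.904 · 158968 / (422.904 − 158968)| s ≈ 424 s = 1.344e-05 years.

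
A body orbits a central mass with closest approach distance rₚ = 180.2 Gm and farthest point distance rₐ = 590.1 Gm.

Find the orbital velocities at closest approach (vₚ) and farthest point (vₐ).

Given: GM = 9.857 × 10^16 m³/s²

Convert to SI: rₚ = 180.2 Gm = 1.802e+11 m; rₐ = 590.1 Gm = 5.901e+11 m.
Use the vis-viva equation v² = GM(2/r − 1/a) with a = (rₚ + rₐ)/2 = (1.802e+11 + 5.901e+11)/2 = 3.8515e+11 m.
vₚ = √(GM · (2/rₚ − 1/a)) = √(9.857e+16 · (2/1.802e+11 − 1/3.8515e+11)) m/s ≈ 915.5 m/s = 915.5 m/s.
vₐ = √(GM · (2/rₐ − 1/a)) = √(9.857e+16 · (2/5.901e+11 − 1/3.8515e+11)) m/s ≈ 279.6 m/s = 279.6 m/s.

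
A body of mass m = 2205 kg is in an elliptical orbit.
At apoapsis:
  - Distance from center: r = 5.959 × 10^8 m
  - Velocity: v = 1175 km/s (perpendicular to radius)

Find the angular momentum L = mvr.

Convert to SI: v = 1175 km/s = 1.175e+06 m/s.
Since v is perpendicular to r, L = m · v · r.
L = 2205 · 1.175e+06 · 5.959e+08 kg·m²/s ≈ 1.544e+18 kg·m²/s.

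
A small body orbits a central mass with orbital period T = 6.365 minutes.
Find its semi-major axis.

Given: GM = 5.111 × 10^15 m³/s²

Convert to SI: T = 6.365 minutes = 381.9 s.
Invert Kepler's third law: a = (GM · T² / (4π²))^(1/3).
Substituting T = 381.9 s and GM = 5.111e+15 m³/s²:
a = (5.111e+15 · (381.9)² / (4π²))^(1/3) m
a ≈ 2.663e+06 m = 2.663 Mm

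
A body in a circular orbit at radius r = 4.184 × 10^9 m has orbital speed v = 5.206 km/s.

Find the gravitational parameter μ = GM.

Convert to SI: v = 5.206 km/s = 5206 m/s.
For a circular orbit v² = GM/r, so GM = v² · r.
GM = (5206)² · 4.184e+09 m³/s² ≈ 1.134e+17 m³/s² = 1.134 × 10^17 m³/s².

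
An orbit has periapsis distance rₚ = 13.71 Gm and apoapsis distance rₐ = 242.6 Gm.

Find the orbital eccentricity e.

Convert to SI: rₚ = 13.71 Gm = 1.371e+10 m; rₐ = 242.6 Gm = 2.426e+11 m.
e = (rₐ − rₚ) / (rₐ + rₚ).
e = (2.426e+11 − 1.371e+10) / (2.426e+11 + 1.371e+10) = 2.2889e+11 / 2.5631e+11 ≈ 0.893.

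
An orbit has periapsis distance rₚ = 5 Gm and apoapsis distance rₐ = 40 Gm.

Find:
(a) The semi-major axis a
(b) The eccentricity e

Convert to SI: rₚ = 5 Gm = 5e+09 m; rₐ = 40 Gm = 4e+10 m.
(a) a = (rₚ + rₐ) / 2 = (5e+09 + 4e+10) / 2 ≈ 2.25e+10 m = 22.5 Gm.
(b) e = (rₐ − rₚ) / (rₐ + rₚ) = (4e+10 − 5e+09) / (4e+10 + 5e+09) ≈ 0.7778.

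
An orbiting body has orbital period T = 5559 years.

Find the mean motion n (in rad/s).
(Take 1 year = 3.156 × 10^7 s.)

Convert to SI: T = 5559 years = 1.75442e+11 s.
n = 2π / T.
n = 2π / 1.75442e+11 s ≈ 3.581e-11 rad/s.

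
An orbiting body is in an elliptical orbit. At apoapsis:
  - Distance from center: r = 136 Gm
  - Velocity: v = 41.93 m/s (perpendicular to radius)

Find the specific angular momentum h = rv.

Convert to SI: r = 136 Gm = 1.36e+11 m.
With v perpendicular to r, h = r · v.
h = 1.36e+11 · 41.93 m²/s ≈ 5.702e+12 m²/s.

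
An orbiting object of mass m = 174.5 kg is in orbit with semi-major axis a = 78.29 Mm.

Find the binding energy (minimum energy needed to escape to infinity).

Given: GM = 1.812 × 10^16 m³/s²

Convert to SI: a = 78.29 Mm = 7.829e+07 m.
Total orbital energy is E = −GMm/(2a); binding energy is E_bind = −E = GMm/(2a).
E_bind = 1.812e+16 · 174.5 / (2 · 7.829e+07) J ≈ 2.019e+10 J = 20.19 GJ.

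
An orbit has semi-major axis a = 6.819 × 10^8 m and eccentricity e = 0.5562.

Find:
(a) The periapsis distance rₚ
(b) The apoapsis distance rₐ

(a) rₚ = a(1 − e) = 6.819e+08 · (1 − 0.5562) = 6.819e+08 · 0.4438 ≈ 3.026e+08 m = 3.026 × 10^8 m.
(b) rₐ = a(1 + e) = 6.819e+08 · (1 + 0.5562) = 6.819e+08 · 1.5562 ≈ 1.061e+09 m = 1.061 × 10^9 m.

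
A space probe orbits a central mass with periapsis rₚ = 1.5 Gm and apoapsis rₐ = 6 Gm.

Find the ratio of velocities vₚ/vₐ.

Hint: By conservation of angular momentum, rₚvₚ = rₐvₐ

Convert to SI: rₚ = 1.5 Gm = 1.5e+09 m; rₐ = 6 Gm = 6e+09 m.
Conservation of angular momentum gives rₚvₚ = rₐvₐ, so vₚ/vₐ = rₐ/rₚ.
vₚ/vₐ = 6e+09 / 1.5e+09 ≈ 4.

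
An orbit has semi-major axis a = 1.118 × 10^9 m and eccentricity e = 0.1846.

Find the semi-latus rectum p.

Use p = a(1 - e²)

p = a (1 − e²).
p = 1.118e+09 · (1 − (0.1846)²) = 1.118e+09 · 0.965923 ≈ 1.08e+09 m = 1.08 × 10^9 m.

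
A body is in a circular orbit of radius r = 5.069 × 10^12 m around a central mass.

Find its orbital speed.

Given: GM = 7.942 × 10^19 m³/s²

For a circular orbit, gravity supplies the centripetal force, so v = √(GM / r).
v = √(7.942e+19 / 5.069e+12) m/s ≈ 3958 m/s = 3.958 km/s.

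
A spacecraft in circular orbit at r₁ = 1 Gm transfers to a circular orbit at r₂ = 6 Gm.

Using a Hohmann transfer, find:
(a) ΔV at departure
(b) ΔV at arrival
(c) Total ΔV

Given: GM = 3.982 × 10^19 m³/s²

Convert to SI: r₁ = 1 Gm = 1e+09 m; r₂ = 6 Gm = 6e+09 m.
Transfer semi-major axis: a_t = (r₁ + r₂)/2 = (1e+09 + 6e+09)/2 = 3.5e+09 m.
Circular speeds: v₁ = √(GM/r₁) = 199549 m/s, v₂ = √(GM/r₂) = 81465.7 m/s.
Transfer speeds (vis-viva v² = GM(2/r − 1/a_t)): v₁ᵗ = 261272 m/s, v₂ᵗ = 43545.3 m/s.
(a) ΔV₁ = |v₁ᵗ − v₁| ≈ 6.172e+04 m/s = 61.72 km/s.
(b) ΔV₂ = |v₂ − v₂ᵗ| ≈ 3.792e+04 m/s = 37.92 km/s.
(c) ΔV_total = ΔV₁ + ΔV₂ ≈ 9.964e+04 m/s = 99.64 km/s.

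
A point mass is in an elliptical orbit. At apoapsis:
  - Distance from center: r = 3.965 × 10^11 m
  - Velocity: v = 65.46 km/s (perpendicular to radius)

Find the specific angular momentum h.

Convert to SI: v = 65.46 km/s = 65460 m/s.
With v perpendicular to r, h = r · v.
h = 3.965e+11 · 65460 m²/s ≈ 2.595e+16 m²/s.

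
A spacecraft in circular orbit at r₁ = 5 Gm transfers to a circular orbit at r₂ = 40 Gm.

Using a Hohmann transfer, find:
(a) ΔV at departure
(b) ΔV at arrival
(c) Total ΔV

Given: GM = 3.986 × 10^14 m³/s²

Convert to SI: r₁ = 5 Gm = 5e+09 m; r₂ = 40 Gm = 4e+10 m.
Transfer semi-major axis: a_t = (r₁ + r₂)/2 = (5e+09 + 4e+10)/2 = 2.25e+10 m.
Circular speeds: v₁ = √(GM/r₁) = 282.347 m/s, v₂ = √(GM/r₂) = 99.8248 m/s.
Transfer speeds (vis-viva v² = GM(2/r − 1/a_t)): v₁ᵗ = 376.463 m/s, v₂ᵗ = 47.0579 m/s.
(a) ΔV₁ = |v₁ᵗ − v₁| ≈ 94.12 m/s = 94.12 m/s.
(b) ΔV₂ = |v₂ − v₂ᵗ| ≈ 52.77 m/s = 52.77 m/s.
(c) ΔV_total = ΔV₁ + ΔV₂ ≈ 146.9 m/s = 146.9 m/s.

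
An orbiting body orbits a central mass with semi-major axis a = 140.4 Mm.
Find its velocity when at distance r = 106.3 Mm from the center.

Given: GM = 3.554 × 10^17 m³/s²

Convert to SI: a = 140.4 Mm = 1.404e+08 m; r = 106.3 Mm = 1.063e+08 m.
Vis-viva: v = √(GM · (2/r − 1/a)).
2/r − 1/a = 2/1.063e+08 − 1/1.404e+08 = 1.16922e-08 m⁻¹.
v = √(3.554e+17 · 1.16922e-08) m/s ≈ 6.446e+04 m/s = 64.46 km/s.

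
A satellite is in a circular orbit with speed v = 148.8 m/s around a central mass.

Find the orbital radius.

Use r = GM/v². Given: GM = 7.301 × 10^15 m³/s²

For a circular orbit, v² = GM / r, so r = GM / v².
r = 7.301e+15 / (148.8)² m ≈ 3.297e+11 m = 329.7 Gm.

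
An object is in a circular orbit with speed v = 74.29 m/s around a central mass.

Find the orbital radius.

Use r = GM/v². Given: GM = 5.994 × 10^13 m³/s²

For a circular orbit, v² = GM / r, so r = GM / v².
r = 5.994e+13 / (74.29)² m ≈ 1.086e+10 m = 1.086 × 10^10 m.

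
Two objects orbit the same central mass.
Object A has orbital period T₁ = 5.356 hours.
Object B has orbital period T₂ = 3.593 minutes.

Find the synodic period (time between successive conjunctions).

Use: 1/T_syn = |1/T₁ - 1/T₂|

Convert to SI: T₁ = 5.356 hours = 19281.6 s; T₂ = 3.593 minutes = 215.58 s.
T_syn = |T₁ · T₂ / (T₁ − T₂)|.
T_syn = |19281.6 · 215.58 / (19281.6 − 215.58)| s ≈ 218 s = 3.634 minutes.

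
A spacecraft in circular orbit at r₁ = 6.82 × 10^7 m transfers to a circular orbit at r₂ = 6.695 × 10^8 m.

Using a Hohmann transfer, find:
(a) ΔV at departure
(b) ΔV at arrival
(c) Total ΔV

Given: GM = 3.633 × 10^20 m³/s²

Transfer semi-major axis: a_t = (r₁ + r₂)/2 = (6.82e+07 + 6.695e+08)/2 = 3.6885e+08 m.
Circular speeds: v₁ = √(GM/r₁) = 2.30803e+06 m/s, v₂ = √(GM/r₂) = 736644 m/s.
Transfer speeds (vis-viva v² = GM(2/r − 1/a_t)): v₁ᵗ = 3.1095e+06 m/s, v₂ᵗ = 316756 m/s.
(a) ΔV₁ = |v₁ᵗ − v₁| ≈ 8.015e+05 m/s = 801.5 km/s.
(b) ΔV₂ = |v₂ − v₂ᵗ| ≈ 4.199e+05 m/s = 419.9 km/s.
(c) ΔV_total = ΔV₁ + ΔV₂ ≈ 1.221e+06 m/s = 1221 km/s.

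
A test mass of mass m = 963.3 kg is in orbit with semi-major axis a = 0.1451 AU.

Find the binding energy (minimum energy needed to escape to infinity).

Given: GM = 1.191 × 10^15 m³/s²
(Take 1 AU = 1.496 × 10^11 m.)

Convert to SI: a = 0.1451 AU = 2.1707e+10 m.
Total orbital energy is E = −GMm/(2a); binding energy is E_bind = −E = GMm/(2a).
E_bind = 1.191e+15 · 963.3 / (2 · 2.1707e+10) J ≈ 2.643e+07 J = 26.43 MJ.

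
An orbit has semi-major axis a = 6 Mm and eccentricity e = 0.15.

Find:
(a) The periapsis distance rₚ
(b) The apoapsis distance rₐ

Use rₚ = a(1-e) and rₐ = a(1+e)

Convert to SI: a = 6 Mm = 6e+06 m.
(a) rₚ = a(1 − e) = 6e+06 · (1 − 0.15) = 6e+06 · 0.85 ≈ 5.1e+06 m = 5.1 Mm.
(b) rₐ = a(1 + e) = 6e+06 · (1 + 0.15) = 6e+06 · 1.15 ≈ 6.9e+06 m = 6.9 Mm.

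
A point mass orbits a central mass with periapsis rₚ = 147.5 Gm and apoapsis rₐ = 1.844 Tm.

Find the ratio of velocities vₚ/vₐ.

Convert to SI: rₚ = 147.5 Gm = 1.475e+11 m; rₐ = 1.844 Tm = 1.844e+12 m.
Conservation of angular momentum gives rₚvₚ = rₐvₐ, so vₚ/vₐ = rₐ/rₚ.
vₚ/vₐ = 1.844e+12 / 1.475e+11 ≈ 12.5.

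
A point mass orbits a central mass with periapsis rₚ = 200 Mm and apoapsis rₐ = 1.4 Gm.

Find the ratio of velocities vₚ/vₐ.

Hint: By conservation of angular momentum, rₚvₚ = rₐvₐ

Convert to SI: rₚ = 200 Mm = 2e+08 m; rₐ = 1.4 Gm = 1.4e+09 m.
Conservation of angular momentum gives rₚvₚ = rₐvₐ, so vₚ/vₐ = rₐ/rₚ.
vₚ/vₐ = 1.4e+09 / 2e+08 ≈ 7.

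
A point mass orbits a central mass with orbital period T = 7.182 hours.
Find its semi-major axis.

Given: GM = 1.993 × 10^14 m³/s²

Convert to SI: T = 7.182 hours = 25855.2 s.
Invert Kepler's third law: a = (GM · T² / (4π²))^(1/3).
Substituting T = 25855.2 s and GM = 1.993e+14 m³/s²:
a = (1.993e+14 · (25855.2)² / (4π²))^(1/3) m
a ≈ 1.5e+07 m = 15 Mm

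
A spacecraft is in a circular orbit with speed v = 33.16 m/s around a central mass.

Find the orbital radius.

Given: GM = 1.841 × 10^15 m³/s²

For a circular orbit, v² = GM / r, so r = GM / v².
r = 1.841e+15 / (33.16)² m ≈ 1.674e+12 m = 1.674 Tm.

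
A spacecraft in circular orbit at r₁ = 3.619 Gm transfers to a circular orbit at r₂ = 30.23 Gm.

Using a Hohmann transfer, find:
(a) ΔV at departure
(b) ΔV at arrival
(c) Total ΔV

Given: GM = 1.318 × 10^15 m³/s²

Convert to SI: r₁ = 3.619 Gm = 3.619e+09 m; r₂ = 30.23 Gm = 3.023e+10 m.
Transfer semi-major axis: a_t = (r₁ + r₂)/2 = (3.619e+09 + 3.023e+10)/2 = 1.69245e+10 m.
Circular speeds: v₁ = √(GM/r₁) = 603.481 m/s, v₂ = √(GM/r₂) = 208.804 m/s.
Transfer speeds (vis-viva v² = GM(2/r − 1/a_t)): v₁ᵗ = 806.537 m/s, v₂ᵗ = 96.5551 m/s.
(a) ΔV₁ = |v₁ᵗ − v₁| ≈ 203.1 m/s = 203.1 m/s.
(b) ΔV₂ = |v₂ − v₂ᵗ| ≈ 112.2 m/s = 112.2 m/s.
(c) ΔV_total = ΔV₁ + ΔV₂ ≈ 315.3 m/s = 315.3 m/s.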